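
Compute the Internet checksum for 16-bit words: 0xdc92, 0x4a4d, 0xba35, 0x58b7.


Sum all words (with carry folding):
+ 0xdc92 = 0xdc92
+ 0x4a4d = 0x26e0
+ 0xba35 = 0xe115
+ 0x58b7 = 0x39cd
One's complement: ~0x39cd
Checksum = 0xc632


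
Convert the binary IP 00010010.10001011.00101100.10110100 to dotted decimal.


00010010 = 18
10001011 = 139
00101100 = 44
10110100 = 180
IP: 18.139.44.180


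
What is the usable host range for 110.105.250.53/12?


Network: 110.96.0.0
Broadcast: 110.111.255.255
First usable = network + 1
Last usable = broadcast - 1
Range: 110.96.0.1 to 110.111.255.254


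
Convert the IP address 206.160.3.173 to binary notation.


206 = 11001110
160 = 10100000
3 = 00000011
173 = 10101101
Binary: 11001110.10100000.00000011.10101101


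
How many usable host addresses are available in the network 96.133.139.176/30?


Host bits = 32 - 30 = 2
Total addresses = 2^2 = 4
Usable = total - 2 (network and broadcast)
Usable hosts: 2


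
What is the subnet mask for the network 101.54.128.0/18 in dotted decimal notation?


/18 means 18 network bits, 14 host bits
Binary: 11111111111111111100000000000000
Mask: 255.255.192.0


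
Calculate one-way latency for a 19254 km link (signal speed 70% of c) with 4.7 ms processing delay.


Speed = 0.7 * 3e5 km/s = 210000 km/s
Propagation delay = 19254 / 210000 = 0.0917 s = 91.6857 ms
Processing delay = 4.7 ms
Total one-way latency = 96.3857 ms


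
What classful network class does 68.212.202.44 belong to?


First octet: 68
Binary: 01000100
0xxxxxxx -> Class A (1-126)
Class A, default mask 255.0.0.0 (/8)


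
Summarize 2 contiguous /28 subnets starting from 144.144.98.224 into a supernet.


Original prefix: /28
Number of subnets: 2 = 2^1
New prefix = 28 - 1 = 27
Supernet: 144.144.98.224/27


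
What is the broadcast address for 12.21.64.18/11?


Network: 12.0.0.0/11
Host bits = 21
Set all host bits to 1:
Broadcast: 12.31.255.255


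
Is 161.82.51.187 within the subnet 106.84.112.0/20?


Subnet network: 106.84.112.0
Test IP AND mask: 161.82.48.0
No, 161.82.51.187 is not in 106.84.112.0/20


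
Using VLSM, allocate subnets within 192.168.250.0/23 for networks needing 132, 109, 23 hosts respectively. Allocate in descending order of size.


132 hosts -> /24 (254 usable): 192.168.250.0/24
109 hosts -> /25 (126 usable): 192.168.251.0/25
23 hosts -> /27 (30 usable): 192.168.251.128/27
Allocation: 192.168.250.0/24 (132 hosts, 254 usable); 192.168.251.0/25 (109 hosts, 126 usable); 192.168.251.128/27 (23 hosts, 30 usable)


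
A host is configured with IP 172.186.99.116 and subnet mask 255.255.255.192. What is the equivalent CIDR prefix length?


Binary: 11111111.11111111.11111111.11000000
Count leading 1s
Prefix: /26


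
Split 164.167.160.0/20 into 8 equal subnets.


New prefix = 20 + 3 = 23
Each subnet has 512 addresses
  164.167.160.0/23
  164.167.162.0/23
  164.167.164.0/23
  164.167.166.0/23
  164.167.168.0/23
  164.167.170.0/23
  164.167.172.0/23
  164.167.174.0/23
Subnets: 164.167.160.0/23, 164.167.162.0/23, 164.167.164.0/23, 164.167.166.0/23, 164.167.168.0/23, 164.167.170.0/23, 164.167.172.0/23, 164.167.174.0/23


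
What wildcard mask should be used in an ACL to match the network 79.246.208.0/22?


Subnet mask: 255.255.252.0
Wildcard = 255.255.255.255 - subnet mask
255 - 255 = 0
255 - 255 = 0
255 - 252 = 3
255 - 0 = 255
Wildcard: 0.0.3.255


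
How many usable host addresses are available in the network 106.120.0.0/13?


Host bits = 32 - 13 = 19
Total addresses = 2^19 = 524288
Usable = total - 2 (network and broadcast)
Usable hosts: 524286


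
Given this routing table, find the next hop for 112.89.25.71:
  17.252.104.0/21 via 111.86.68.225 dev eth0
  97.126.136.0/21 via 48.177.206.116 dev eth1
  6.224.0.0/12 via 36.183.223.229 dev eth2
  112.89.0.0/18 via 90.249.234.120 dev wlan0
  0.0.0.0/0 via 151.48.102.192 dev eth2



Longest prefix match for 112.89.25.71:
  /21 17.252.104.0: no
  /21 97.126.136.0: no
  /12 6.224.0.0: no
  /18 112.89.0.0: MATCH
  /0 0.0.0.0: MATCH
Selected: next-hop 90.249.234.120 via wlan0 (matched /18)


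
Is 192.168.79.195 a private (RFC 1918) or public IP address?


RFC 1918 private ranges:
  10.0.0.0/8 (10.0.0.0 - 10.255.255.255)
  172.16.0.0/12 (172.16.0.0 - 172.31.255.255)
  192.168.0.0/16 (192.168.0.0 - 192.168.255.255)
Private (in 192.168.0.0/16)


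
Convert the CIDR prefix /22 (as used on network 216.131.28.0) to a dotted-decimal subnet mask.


/22 means 22 network bits, 10 host bits
Binary: 11111111111111111111110000000000
Mask: 255.255.252.0


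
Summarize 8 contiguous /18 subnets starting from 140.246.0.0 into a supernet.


Original prefix: /18
Number of subnets: 8 = 2^3
New prefix = 18 - 3 = 15
Supernet: 140.246.0.0/15


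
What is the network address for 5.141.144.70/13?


IP:   00000101.10001101.10010000.01000110
Mask: 11111111.11111000.00000000.00000000
AND operation:
Net:  00000101.10001000.00000000.00000000
Network: 5.136.0.0/13


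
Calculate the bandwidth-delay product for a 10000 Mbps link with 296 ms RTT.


BDP = bandwidth * RTT
= 10000 Mbps * 296 ms
= 10000 * 1e6 * 296 / 1000 bits
= 2960000000 bits
= 370000000 bytes
= 361328.125 KB
BDP = 2960000000 bits (370000000 bytes)


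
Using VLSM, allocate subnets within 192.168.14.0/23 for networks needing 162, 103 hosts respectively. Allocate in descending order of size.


162 hosts -> /24 (254 usable): 192.168.14.0/24
103 hosts -> /25 (126 usable): 192.168.15.0/25
Allocation: 192.168.14.0/24 (162 hosts, 254 usable); 192.168.15.0/25 (103 hosts, 126 usable)


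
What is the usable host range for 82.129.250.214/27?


Network: 82.129.250.192
Broadcast: 82.129.250.223
First usable = network + 1
Last usable = broadcast - 1
Range: 82.129.250.193 to 82.129.250.222


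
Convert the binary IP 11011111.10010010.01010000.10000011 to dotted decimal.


11011111 = 223
10010010 = 146
01010000 = 80
10000011 = 131
IP: 223.146.80.131


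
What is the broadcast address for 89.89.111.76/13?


Network: 89.88.0.0/13
Host bits = 19
Set all host bits to 1:
Broadcast: 89.95.255.255


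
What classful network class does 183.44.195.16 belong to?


First octet: 183
Binary: 10110111
10xxxxxx -> Class B (128-191)
Class B, default mask 255.255.0.0 (/16)


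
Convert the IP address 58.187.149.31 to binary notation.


58 = 00111010
187 = 10111011
149 = 10010101
31 = 00011111
Binary: 00111010.10111011.10010101.00011111


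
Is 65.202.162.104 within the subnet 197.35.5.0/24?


Subnet network: 197.35.5.0
Test IP AND mask: 65.202.162.0
No, 65.202.162.104 is not in 197.35.5.0/24


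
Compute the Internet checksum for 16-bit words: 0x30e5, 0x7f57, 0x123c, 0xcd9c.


Sum all words (with carry folding):
+ 0x30e5 = 0x30e5
+ 0x7f57 = 0xb03c
+ 0x123c = 0xc278
+ 0xcd9c = 0x9015
One's complement: ~0x9015
Checksum = 0x6fea


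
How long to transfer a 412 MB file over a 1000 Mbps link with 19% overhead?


Effective throughput = 1000 * (1 - 19/100) = 810 Mbps
File size in Mb = 412 * 8 = 3296 Mb
Time = 3296 / 810
Time = 4.0691 seconds


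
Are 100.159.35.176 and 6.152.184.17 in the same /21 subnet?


Mask: 255.255.248.0
100.159.35.176 AND mask = 100.159.32.0
6.152.184.17 AND mask = 6.152.184.0
No, different subnets (100.159.32.0 vs 6.152.184.0)


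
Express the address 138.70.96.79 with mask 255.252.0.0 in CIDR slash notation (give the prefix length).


Binary: 11111111.11111100.00000000.00000000
Count leading 1s
Prefix: /14


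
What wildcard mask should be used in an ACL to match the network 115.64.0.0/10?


Subnet mask: 255.192.0.0
Wildcard = 255.255.255.255 - subnet mask
255 - 255 = 0
255 - 192 = 63
255 - 0 = 255
255 - 0 = 255
Wildcard: 0.63.255.255


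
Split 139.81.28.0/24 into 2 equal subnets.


New prefix = 24 + 1 = 25
Each subnet has 128 addresses
  139.81.28.0/25
  139.81.28.128/25
Subnets: 139.81.28.0/25, 139.81.28.128/25


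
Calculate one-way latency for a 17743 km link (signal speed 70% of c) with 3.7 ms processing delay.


Speed = 0.7 * 3e5 km/s = 210000 km/s
Propagation delay = 17743 / 210000 = 0.0845 s = 84.4905 ms
Processing delay = 3.7 ms
Total one-way latency = 88.1905 ms


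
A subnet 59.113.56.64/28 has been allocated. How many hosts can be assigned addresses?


Host bits = 32 - 28 = 4
Total addresses = 2^4 = 16
Usable = total - 2 (network and broadcast)
Usable hosts: 14


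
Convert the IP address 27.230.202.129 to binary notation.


27 = 00011011
230 = 11100110
202 = 11001010
129 = 10000001
Binary: 00011011.11100110.11001010.10000001


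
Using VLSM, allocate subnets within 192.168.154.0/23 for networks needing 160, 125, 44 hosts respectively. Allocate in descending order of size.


160 hosts -> /24 (254 usable): 192.168.154.0/24
125 hosts -> /25 (126 usable): 192.168.155.0/25
44 hosts -> /26 (62 usable): 192.168.155.128/26
Allocation: 192.168.154.0/24 (160 hosts, 254 usable); 192.168.155.0/25 (125 hosts, 126 usable); 192.168.155.128/26 (44 hosts, 62 usable)


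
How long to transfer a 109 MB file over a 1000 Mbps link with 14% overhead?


Effective throughput = 1000 * (1 - 14/100) = 860 Mbps
File size in Mb = 109 * 8 = 872 Mb
Time = 872 / 860
Time = 1.014 seconds


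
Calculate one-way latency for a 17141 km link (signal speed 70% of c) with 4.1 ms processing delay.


Speed = 0.7 * 3e5 km/s = 210000 km/s
Propagation delay = 17141 / 210000 = 0.0816 s = 81.6238 ms
Processing delay = 4.1 ms
Total one-way latency = 85.7238 ms


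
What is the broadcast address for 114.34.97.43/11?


Network: 114.32.0.0/11
Host bits = 21
Set all host bits to 1:
Broadcast: 114.63.255.255


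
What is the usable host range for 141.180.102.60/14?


Network: 141.180.0.0
Broadcast: 141.183.255.255
First usable = network + 1
Last usable = broadcast - 1
Range: 141.180.0.1 to 141.183.255.254


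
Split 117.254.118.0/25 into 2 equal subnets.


New prefix = 25 + 1 = 26
Each subnet has 64 addresses
  117.254.118.0/26
  117.254.118.64/26
Subnets: 117.254.118.0/26, 117.254.118.64/26


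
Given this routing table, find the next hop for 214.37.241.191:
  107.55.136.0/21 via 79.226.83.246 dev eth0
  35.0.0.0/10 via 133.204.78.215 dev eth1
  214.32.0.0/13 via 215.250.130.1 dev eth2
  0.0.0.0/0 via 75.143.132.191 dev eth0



Longest prefix match for 214.37.241.191:
  /21 107.55.136.0: no
  /10 35.0.0.0: no
  /13 214.32.0.0: MATCH
  /0 0.0.0.0: MATCH
Selected: next-hop 215.250.130.1 via eth2 (matched /13)


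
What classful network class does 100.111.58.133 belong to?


First octet: 100
Binary: 01100100
0xxxxxxx -> Class A (1-126)
Class A, default mask 255.0.0.0 (/8)


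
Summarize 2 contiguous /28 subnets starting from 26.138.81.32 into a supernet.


Original prefix: /28
Number of subnets: 2 = 2^1
New prefix = 28 - 1 = 27
Supernet: 26.138.81.32/27


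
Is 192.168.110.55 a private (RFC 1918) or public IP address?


RFC 1918 private ranges:
  10.0.0.0/8 (10.0.0.0 - 10.255.255.255)
  172.16.0.0/12 (172.16.0.0 - 172.31.255.255)
  192.168.0.0/16 (192.168.0.0 - 192.168.255.255)
Private (in 192.168.0.0/16)


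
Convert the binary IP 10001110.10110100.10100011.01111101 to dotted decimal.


10001110 = 142
10110100 = 180
10100011 = 163
01111101 = 125
IP: 142.180.163.125


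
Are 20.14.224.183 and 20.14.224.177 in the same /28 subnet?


Mask: 255.255.255.240
20.14.224.183 AND mask = 20.14.224.176
20.14.224.177 AND mask = 20.14.224.176
Yes, same subnet (20.14.224.176)


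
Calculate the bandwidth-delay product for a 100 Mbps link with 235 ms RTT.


BDP = bandwidth * RTT
= 100 Mbps * 235 ms
= 100 * 1e6 * 235 / 1000 bits
= 23500000 bits
= 2937500 bytes
= 2868.6523 KB
BDP = 23500000 bits (2937500 bytes)


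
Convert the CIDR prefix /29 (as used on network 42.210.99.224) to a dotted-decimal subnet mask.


/29 means 29 network bits, 3 host bits
Binary: 11111111111111111111111111111000
Mask: 255.255.255.248


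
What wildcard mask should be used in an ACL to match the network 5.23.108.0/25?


Subnet mask: 255.255.255.128
Wildcard = 255.255.255.255 - subnet mask
255 - 255 = 0
255 - 255 = 0
255 - 255 = 0
255 - 128 = 127
Wildcard: 0.0.0.127


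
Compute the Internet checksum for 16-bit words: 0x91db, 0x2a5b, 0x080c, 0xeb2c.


Sum all words (with carry folding):
+ 0x91db = 0x91db
+ 0x2a5b = 0xbc36
+ 0x080c = 0xc442
+ 0xeb2c = 0xaf6f
One's complement: ~0xaf6f
Checksum = 0x5090


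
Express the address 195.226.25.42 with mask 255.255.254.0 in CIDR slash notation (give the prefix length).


Binary: 11111111.11111111.11111110.00000000
Count leading 1s
Prefix: /23


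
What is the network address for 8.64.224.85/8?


IP:   00001000.01000000.11100000.01010101
Mask: 11111111.00000000.00000000.00000000
AND operation:
Net:  00001000.00000000.00000000.00000000
Network: 8.0.0.0/8


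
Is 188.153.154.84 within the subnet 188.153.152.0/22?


Subnet network: 188.153.152.0
Test IP AND mask: 188.153.152.0
Yes, 188.153.154.84 is in 188.153.152.0/22


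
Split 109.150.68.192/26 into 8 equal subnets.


New prefix = 26 + 3 = 29
Each subnet has 8 addresses
  109.150.68.192/29
  109.150.68.200/29
  109.150.68.208/29
  109.150.68.216/29
  109.150.68.224/29
  109.150.68.232/29
  109.150.68.240/29
  109.150.68.248/29
Subnets: 109.150.68.192/29, 109.150.68.200/29, 109.150.68.208/29, 109.150.68.216/29, 109.150.68.224/29, 109.150.68.232/29, 109.150.68.240/29, 109.150.68.248/29


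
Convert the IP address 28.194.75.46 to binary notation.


28 = 00011100
194 = 11000010
75 = 01001011
46 = 00101110
Binary: 00011100.11000010.01001011.00101110


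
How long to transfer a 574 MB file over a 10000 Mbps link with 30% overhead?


Effective throughput = 10000 * (1 - 30/100) = 7000 Mbps
File size in Mb = 574 * 8 = 4592 Mb
Time = 4592 / 7000
Time = 0.656 seconds


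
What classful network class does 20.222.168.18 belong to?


First octet: 20
Binary: 00010100
0xxxxxxx -> Class A (1-126)
Class A, default mask 255.0.0.0 (/8)


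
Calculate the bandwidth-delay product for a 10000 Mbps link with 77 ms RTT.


BDP = bandwidth * RTT
= 10000 Mbps * 77 ms
= 10000 * 1e6 * 77 / 1000 bits
= 770000000 bits
= 96250000 bytes
= 93994.1406 KB
BDP = 770000000 bits (96250000 bytes)


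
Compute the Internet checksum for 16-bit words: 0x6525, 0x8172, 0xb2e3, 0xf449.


Sum all words (with carry folding):
+ 0x6525 = 0x6525
+ 0x8172 = 0xe697
+ 0xb2e3 = 0x997b
+ 0xf449 = 0x8dc5
One's complement: ~0x8dc5
Checksum = 0x723a


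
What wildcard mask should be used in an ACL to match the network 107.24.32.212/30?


Subnet mask: 255.255.255.252
Wildcard = 255.255.255.255 - subnet mask
255 - 255 = 0
255 - 255 = 0
255 - 255 = 0
255 - 252 = 3
Wildcard: 0.0.0.3


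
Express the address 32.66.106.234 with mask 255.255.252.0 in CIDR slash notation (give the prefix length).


Binary: 11111111.11111111.11111100.00000000
Count leading 1s
Prefix: /22


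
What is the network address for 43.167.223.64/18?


IP:   00101011.10100111.11011111.01000000
Mask: 11111111.11111111.11000000.00000000
AND operation:
Net:  00101011.10100111.11000000.00000000
Network: 43.167.192.0/18


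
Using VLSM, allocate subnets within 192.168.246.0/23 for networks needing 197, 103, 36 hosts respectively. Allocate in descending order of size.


197 hosts -> /24 (254 usable): 192.168.246.0/24
103 hosts -> /25 (126 usable): 192.168.247.0/25
36 hosts -> /26 (62 usable): 192.168.247.128/26
Allocation: 192.168.246.0/24 (197 hosts, 254 usable); 192.168.247.0/25 (103 hosts, 126 usable); 192.168.247.128/26 (36 hosts, 62 usable)


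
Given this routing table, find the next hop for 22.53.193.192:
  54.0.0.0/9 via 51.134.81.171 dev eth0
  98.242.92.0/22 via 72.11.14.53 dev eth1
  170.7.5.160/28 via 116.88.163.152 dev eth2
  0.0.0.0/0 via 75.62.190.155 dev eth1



Longest prefix match for 22.53.193.192:
  /9 54.0.0.0: no
  /22 98.242.92.0: no
  /28 170.7.5.160: no
  /0 0.0.0.0: MATCH
Selected: next-hop 75.62.190.155 via eth1 (matched /0)


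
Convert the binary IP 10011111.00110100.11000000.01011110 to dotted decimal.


10011111 = 159
00110100 = 52
11000000 = 192
01011110 = 94
IP: 159.52.192.94


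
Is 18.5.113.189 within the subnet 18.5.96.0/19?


Subnet network: 18.5.96.0
Test IP AND mask: 18.5.96.0
Yes, 18.5.113.189 is in 18.5.96.0/19


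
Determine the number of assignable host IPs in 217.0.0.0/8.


Host bits = 32 - 8 = 24
Total addresses = 2^24 = 16777216
Usable = total - 2 (network and broadcast)
Usable hosts: 16777214


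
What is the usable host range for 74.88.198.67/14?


Network: 74.88.0.0
Broadcast: 74.91.255.255
First usable = network + 1
Last usable = broadcast - 1
Range: 74.88.0.1 to 74.91.255.254


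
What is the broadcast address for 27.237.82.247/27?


Network: 27.237.82.224/27
Host bits = 5
Set all host bits to 1:
Broadcast: 27.237.82.255


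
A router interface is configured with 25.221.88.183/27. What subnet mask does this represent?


/27 means 27 network bits, 5 host bits
Binary: 11111111111111111111111111100000
Mask: 255.255.255.224


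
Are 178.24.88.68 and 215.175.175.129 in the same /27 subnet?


Mask: 255.255.255.224
178.24.88.68 AND mask = 178.24.88.64
215.175.175.129 AND mask = 215.175.175.128
No, different subnets (178.24.88.64 vs 215.175.175.128)


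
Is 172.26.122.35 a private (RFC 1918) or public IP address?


RFC 1918 private ranges:
  10.0.0.0/8 (10.0.0.0 - 10.255.255.255)
  172.16.0.0/12 (172.16.0.0 - 172.31.255.255)
  192.168.0.0/16 (192.168.0.0 - 192.168.255.255)
Private (in 172.16.0.0/12)


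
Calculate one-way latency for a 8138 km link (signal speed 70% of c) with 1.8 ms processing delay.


Speed = 0.7 * 3e5 km/s = 210000 km/s
Propagation delay = 8138 / 210000 = 0.0388 s = 38.7524 ms
Processing delay = 1.8 ms
Total one-way latency = 40.5524 ms


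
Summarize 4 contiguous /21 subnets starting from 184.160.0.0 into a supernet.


Original prefix: /21
Number of subnets: 4 = 2^2
New prefix = 21 - 2 = 19
Supernet: 184.160.0.0/19


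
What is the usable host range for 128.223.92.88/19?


Network: 128.223.64.0
Broadcast: 128.223.95.255
First usable = network + 1
Last usable = broadcast - 1
Range: 128.223.64.1 to 128.223.95.254


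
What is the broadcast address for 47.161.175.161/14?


Network: 47.160.0.0/14
Host bits = 18
Set all host bits to 1:
Broadcast: 47.163.255.255


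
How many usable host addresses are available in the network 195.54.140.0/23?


Host bits = 32 - 23 = 9
Total addresses = 2^9 = 512
Usable = total - 2 (network and broadcast)
Usable hosts: 510


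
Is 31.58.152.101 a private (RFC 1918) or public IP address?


RFC 1918 private ranges:
  10.0.0.0/8 (10.0.0.0 - 10.255.255.255)
  172.16.0.0/12 (172.16.0.0 - 172.31.255.255)
  192.168.0.0/16 (192.168.0.0 - 192.168.255.255)
Public (not in any RFC 1918 range)


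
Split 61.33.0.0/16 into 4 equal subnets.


New prefix = 16 + 2 = 18
Each subnet has 16384 addresses
  61.33.0.0/18
  61.33.64.0/18
  61.33.128.0/18
  61.33.192.0/18
Subnets: 61.33.0.0/18, 61.33.64.0/18, 61.33.128.0/18, 61.33.192.0/18


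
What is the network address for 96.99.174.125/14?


IP:   01100000.01100011.10101110.01111101
Mask: 11111111.11111100.00000000.00000000
AND operation:
Net:  01100000.01100000.00000000.00000000
Network: 96.96.0.0/14


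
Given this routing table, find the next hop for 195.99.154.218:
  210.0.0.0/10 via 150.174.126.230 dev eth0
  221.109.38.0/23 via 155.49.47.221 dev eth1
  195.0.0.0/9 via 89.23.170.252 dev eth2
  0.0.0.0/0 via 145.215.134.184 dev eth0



Longest prefix match for 195.99.154.218:
  /10 210.0.0.0: no
  /23 221.109.38.0: no
  /9 195.0.0.0: MATCH
  /0 0.0.0.0: MATCH
Selected: next-hop 89.23.170.252 via eth2 (matched /9)


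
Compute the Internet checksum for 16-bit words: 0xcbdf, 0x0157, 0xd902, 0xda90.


Sum all words (with carry folding):
+ 0xcbdf = 0xcbdf
+ 0x0157 = 0xcd36
+ 0xd902 = 0xa639
+ 0xda90 = 0x80ca
One's complement: ~0x80ca
Checksum = 0x7f35


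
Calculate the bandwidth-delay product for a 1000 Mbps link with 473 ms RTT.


BDP = bandwidth * RTT
= 1000 Mbps * 473 ms
= 1000 * 1e6 * 473 / 1000 bits
= 473000000 bits
= 59125000 bytes
= 57739.2578 KB
BDP = 473000000 bits (59125000 bytes)


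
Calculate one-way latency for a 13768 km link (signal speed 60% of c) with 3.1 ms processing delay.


Speed = 0.6 * 3e5 km/s = 180000 km/s
Propagation delay = 13768 / 180000 = 0.0765 s = 76.4889 ms
Processing delay = 3.1 ms
Total one-way latency = 79.5889 ms


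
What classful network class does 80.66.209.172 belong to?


First octet: 80
Binary: 01010000
0xxxxxxx -> Class A (1-126)
Class A, default mask 255.0.0.0 (/8)


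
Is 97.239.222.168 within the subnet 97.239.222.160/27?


Subnet network: 97.239.222.160
Test IP AND mask: 97.239.222.160
Yes, 97.239.222.168 is in 97.239.222.160/27


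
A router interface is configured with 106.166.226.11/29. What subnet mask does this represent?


/29 means 29 network bits, 3 host bits
Binary: 11111111111111111111111111111000
Mask: 255.255.255.248


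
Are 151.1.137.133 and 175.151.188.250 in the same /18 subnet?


Mask: 255.255.192.0
151.1.137.133 AND mask = 151.1.128.0
175.151.188.250 AND mask = 175.151.128.0
No, different subnets (151.1.128.0 vs 175.151.128.0)


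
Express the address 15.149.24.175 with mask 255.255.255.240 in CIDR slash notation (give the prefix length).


Binary: 11111111.11111111.11111111.11110000
Count leading 1s
Prefix: /28


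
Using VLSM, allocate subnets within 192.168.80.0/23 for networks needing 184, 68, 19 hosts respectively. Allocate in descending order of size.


184 hosts -> /24 (254 usable): 192.168.80.0/24
68 hosts -> /25 (126 usable): 192.168.81.0/25
19 hosts -> /27 (30 usable): 192.168.81.128/27
Allocation: 192.168.80.0/24 (184 hosts, 254 usable); 192.168.81.0/25 (68 hosts, 126 usable); 192.168.81.128/27 (19 hosts, 30 usable)


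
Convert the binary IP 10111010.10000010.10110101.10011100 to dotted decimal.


10111010 = 186
10000010 = 130
10110101 = 181
10011100 = 156
IP: 186.130.181.156


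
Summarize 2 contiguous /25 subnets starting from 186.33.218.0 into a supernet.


Original prefix: /25
Number of subnets: 2 = 2^1
New prefix = 25 - 1 = 24
Supernet: 186.33.218.0/24


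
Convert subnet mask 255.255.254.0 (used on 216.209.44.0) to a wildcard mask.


Subnet mask: 255.255.254.0
Wildcard = 255.255.255.255 - subnet mask
255 - 255 = 0
255 - 255 = 0
255 - 254 = 1
255 - 0 = 255
Wildcard: 0.0.1.255


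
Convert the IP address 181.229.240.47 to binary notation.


181 = 10110101
229 = 11100101
240 = 11110000
47 = 00101111
Binary: 10110101.11100101.11110000.00101111


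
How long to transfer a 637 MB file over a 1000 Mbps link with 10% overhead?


Effective throughput = 1000 * (1 - 10/100) = 900 Mbps
File size in Mb = 637 * 8 = 5096 Mb
Time = 5096 / 900
Time = 5.6622 seconds


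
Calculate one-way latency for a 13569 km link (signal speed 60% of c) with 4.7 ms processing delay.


Speed = 0.6 * 3e5 km/s = 180000 km/s
Propagation delay = 13569 / 180000 = 0.0754 s = 75.3833 ms
Processing delay = 4.7 ms
Total one-way latency = 80.0833 ms


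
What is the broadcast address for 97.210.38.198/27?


Network: 97.210.38.192/27
Host bits = 5
Set all host bits to 1:
Broadcast: 97.210.38.223


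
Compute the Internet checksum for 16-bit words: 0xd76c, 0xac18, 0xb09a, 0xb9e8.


Sum all words (with carry folding):
+ 0xd76c = 0xd76c
+ 0xac18 = 0x8385
+ 0xb09a = 0x3420
+ 0xb9e8 = 0xee08
One's complement: ~0xee08
Checksum = 0x11f7


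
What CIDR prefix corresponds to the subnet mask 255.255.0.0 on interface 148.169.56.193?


Binary: 11111111.11111111.00000000.00000000
Count leading 1s
Prefix: /16


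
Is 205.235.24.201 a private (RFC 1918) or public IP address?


RFC 1918 private ranges:
  10.0.0.0/8 (10.0.0.0 - 10.255.255.255)
  172.16.0.0/12 (172.16.0.0 - 172.31.255.255)
  192.168.0.0/16 (192.168.0.0 - 192.168.255.255)
Public (not in any RFC 1918 range)


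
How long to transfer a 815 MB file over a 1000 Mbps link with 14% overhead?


Effective throughput = 1000 * (1 - 14/100) = 860 Mbps
File size in Mb = 815 * 8 = 6520 Mb
Time = 6520 / 860
Time = 7.5814 seconds


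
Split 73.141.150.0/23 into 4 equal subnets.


New prefix = 23 + 2 = 25
Each subnet has 128 addresses
  73.141.150.0/25
  73.141.150.128/25
  73.141.151.0/25
  73.141.151.128/25
Subnets: 73.141.150.0/25, 73.141.150.128/25, 73.141.151.0/25, 73.141.151.128/25


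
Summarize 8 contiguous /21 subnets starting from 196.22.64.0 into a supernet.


Original prefix: /21
Number of subnets: 8 = 2^3
New prefix = 21 - 3 = 18
Supernet: 196.22.64.0/18


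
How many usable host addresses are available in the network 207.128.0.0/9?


Host bits = 32 - 9 = 23
Total addresses = 2^23 = 8388608
Usable = total - 2 (network and broadcast)
Usable hosts: 8388606


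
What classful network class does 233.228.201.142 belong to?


First octet: 233
Binary: 11101001
1110xxxx -> Class D (224-239)
Class D (multicast), default mask N/A


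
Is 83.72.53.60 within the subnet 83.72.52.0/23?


Subnet network: 83.72.52.0
Test IP AND mask: 83.72.52.0
Yes, 83.72.53.60 is in 83.72.52.0/23


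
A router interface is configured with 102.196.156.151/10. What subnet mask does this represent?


/10 means 10 network bits, 22 host bits
Binary: 11111111110000000000000000000000
Mask: 255.192.0.0


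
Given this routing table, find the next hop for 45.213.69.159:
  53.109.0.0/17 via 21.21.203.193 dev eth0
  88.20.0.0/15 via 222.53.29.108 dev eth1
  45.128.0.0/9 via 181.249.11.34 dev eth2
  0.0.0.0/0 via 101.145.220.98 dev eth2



Longest prefix match for 45.213.69.159:
  /17 53.109.0.0: no
  /15 88.20.0.0: no
  /9 45.128.0.0: MATCH
  /0 0.0.0.0: MATCH
Selected: next-hop 181.249.11.34 via eth2 (matched /9)


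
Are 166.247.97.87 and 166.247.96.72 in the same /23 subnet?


Mask: 255.255.254.0
166.247.97.87 AND mask = 166.247.96.0
166.247.96.72 AND mask = 166.247.96.0
Yes, same subnet (166.247.96.0)


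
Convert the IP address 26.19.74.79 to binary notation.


26 = 00011010
19 = 00010011
74 = 01001010
79 = 01001111
Binary: 00011010.00010011.01001010.01001111


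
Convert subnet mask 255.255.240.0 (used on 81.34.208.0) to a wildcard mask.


Subnet mask: 255.255.240.0
Wildcard = 255.255.255.255 - subnet mask
255 - 255 = 0
255 - 255 = 0
255 - 240 = 15
255 - 0 = 255
Wildcard: 0.0.15.255


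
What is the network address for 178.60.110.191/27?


IP:   10110010.00111100.01101110.10111111
Mask: 11111111.11111111.11111111.11100000
AND operation:
Net:  10110010.00111100.01101110.10100000
Network: 178.60.110.160/27


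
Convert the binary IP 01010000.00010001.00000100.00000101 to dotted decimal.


01010000 = 80
00010001 = 17
00000100 = 4
00000101 = 5
IP: 80.17.4.5


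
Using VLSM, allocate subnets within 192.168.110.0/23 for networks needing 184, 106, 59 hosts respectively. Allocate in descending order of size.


184 hosts -> /24 (254 usable): 192.168.110.0/24
106 hosts -> /25 (126 usable): 192.168.111.0/25
59 hosts -> /26 (62 usable): 192.168.111.128/26
Allocation: 192.168.110.0/24 (184 hosts, 254 usable); 192.168.111.0/25 (106 hosts, 126 usable); 192.168.111.128/26 (59 hosts, 62 usable)


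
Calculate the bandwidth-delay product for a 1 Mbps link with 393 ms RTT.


BDP = bandwidth * RTT
= 1 Mbps * 393 ms
= 1 * 1e6 * 393 / 1000 bits
= 393000 bits
= 49125 bytes
= 47.9736 KB
BDP = 393000 bits (49125 bytes)


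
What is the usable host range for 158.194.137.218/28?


Network: 158.194.137.208
Broadcast: 158.194.137.223
First usable = network + 1
Last usable = broadcast - 1
Range: 158.194.137.209 to 158.194.137.222


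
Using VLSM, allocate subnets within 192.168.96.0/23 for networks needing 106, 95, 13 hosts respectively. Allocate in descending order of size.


106 hosts -> /25 (126 usable): 192.168.96.0/25
95 hosts -> /25 (126 usable): 192.168.96.128/25
13 hosts -> /28 (14 usable): 192.168.97.0/28
Allocation: 192.168.96.0/25 (106 hosts, 126 usable); 192.168.96.128/25 (95 hosts, 126 usable); 192.168.97.0/28 (13 hosts, 14 usable)


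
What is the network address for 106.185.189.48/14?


IP:   01101010.10111001.10111101.00110000
Mask: 11111111.11111100.00000000.00000000
AND operation:
Net:  01101010.10111000.00000000.00000000
Network: 106.184.0.0/14


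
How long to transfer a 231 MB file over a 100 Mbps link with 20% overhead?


Effective throughput = 100 * (1 - 20/100) = 80 Mbps
File size in Mb = 231 * 8 = 1848 Mb
Time = 1848 / 80
Time = 23.1 seconds


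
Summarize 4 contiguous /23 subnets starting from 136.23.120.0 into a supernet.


Original prefix: /23
Number of subnets: 4 = 2^2
New prefix = 23 - 2 = 21
Supernet: 136.23.120.0/21


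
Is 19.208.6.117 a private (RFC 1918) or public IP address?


RFC 1918 private ranges:
  10.0.0.0/8 (10.0.0.0 - 10.255.255.255)
  172.16.0.0/12 (172.16.0.0 - 172.31.255.255)
  192.168.0.0/16 (192.168.0.0 - 192.168.255.255)
Public (not in any RFC 1918 range)


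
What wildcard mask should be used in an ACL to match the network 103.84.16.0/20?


Subnet mask: 255.255.240.0
Wildcard = 255.255.255.255 - subnet mask
255 - 255 = 0
255 - 255 = 0
255 - 240 = 15
255 - 0 = 255
Wildcard: 0.0.15.255


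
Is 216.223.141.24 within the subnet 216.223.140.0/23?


Subnet network: 216.223.140.0
Test IP AND mask: 216.223.140.0
Yes, 216.223.141.24 is in 216.223.140.0/23


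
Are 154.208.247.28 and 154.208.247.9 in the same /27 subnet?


Mask: 255.255.255.224
154.208.247.28 AND mask = 154.208.247.0
154.208.247.9 AND mask = 154.208.247.0
Yes, same subnet (154.208.247.0)


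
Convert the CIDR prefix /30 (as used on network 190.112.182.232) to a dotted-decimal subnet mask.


/30 means 30 network bits, 2 host bits
Binary: 11111111111111111111111111111100
Mask: 255.255.255.252


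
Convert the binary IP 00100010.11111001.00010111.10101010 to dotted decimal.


00100010 = 34
11111001 = 249
00010111 = 23
10101010 = 170
IP: 34.249.23.170


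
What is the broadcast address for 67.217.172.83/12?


Network: 67.208.0.0/12
Host bits = 20
Set all host bits to 1:
Broadcast: 67.223.255.255


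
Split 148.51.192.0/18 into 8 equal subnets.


New prefix = 18 + 3 = 21
Each subnet has 2048 addresses
  148.51.192.0/21
  148.51.200.0/21
  148.51.208.0/21
  148.51.216.0/21
  148.51.224.0/21
  148.51.232.0/21
  148.51.240.0/21
  148.51.248.0/21
Subnets: 148.51.192.0/21, 148.51.200.0/21, 148.51.208.0/21, 148.51.216.0/21, 148.51.224.0/21, 148.51.232.0/21, 148.51.240.0/21, 148.51.248.0/21


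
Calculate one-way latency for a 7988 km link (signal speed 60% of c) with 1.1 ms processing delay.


Speed = 0.6 * 3e5 km/s = 180000 km/s
Propagation delay = 7988 / 180000 = 0.0444 s = 44.3778 ms
Processing delay = 1.1 ms
Total one-way latency = 45.4778 ms


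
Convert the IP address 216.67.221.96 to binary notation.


216 = 11011000
67 = 01000011
221 = 11011101
96 = 01100000
Binary: 11011000.01000011.11011101.01100000


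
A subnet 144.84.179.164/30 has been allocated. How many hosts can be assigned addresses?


Host bits = 32 - 30 = 2
Total addresses = 2^2 = 4
Usable = total - 2 (network and broadcast)
Usable hosts: 2


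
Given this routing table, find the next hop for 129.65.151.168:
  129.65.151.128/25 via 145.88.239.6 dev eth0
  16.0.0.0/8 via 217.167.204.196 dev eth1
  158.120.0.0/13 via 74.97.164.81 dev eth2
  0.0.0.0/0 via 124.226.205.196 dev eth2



Longest prefix match for 129.65.151.168:
  /25 129.65.151.128: MATCH
  /8 16.0.0.0: no
  /13 158.120.0.0: no
  /0 0.0.0.0: MATCH
Selected: next-hop 145.88.239.6 via eth0 (matched /25)


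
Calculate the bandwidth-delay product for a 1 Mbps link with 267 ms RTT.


BDP = bandwidth * RTT
= 1 Mbps * 267 ms
= 1 * 1e6 * 267 / 1000 bits
= 267000 bits
= 33375 bytes
= 32.5928 KB
BDP = 267000 bits (33375 bytes)


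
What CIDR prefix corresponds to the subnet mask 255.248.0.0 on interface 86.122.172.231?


Binary: 11111111.11111000.00000000.00000000
Count leading 1s
Prefix: /13


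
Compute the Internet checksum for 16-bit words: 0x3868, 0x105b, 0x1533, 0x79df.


Sum all words (with carry folding):
+ 0x3868 = 0x3868
+ 0x105b = 0x48c3
+ 0x1533 = 0x5df6
+ 0x79df = 0xd7d5
One's complement: ~0xd7d5
Checksum = 0x282a


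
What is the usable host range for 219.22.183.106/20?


Network: 219.22.176.0
Broadcast: 219.22.191.255
First usable = network + 1
Last usable = broadcast - 1
Range: 219.22.176.1 to 219.22.191.254


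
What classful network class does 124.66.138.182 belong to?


First octet: 124
Binary: 01111100
0xxxxxxx -> Class A (1-126)
Class A, default mask 255.0.0.0 (/8)


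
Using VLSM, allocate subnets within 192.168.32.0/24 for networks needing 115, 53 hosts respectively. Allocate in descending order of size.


115 hosts -> /25 (126 usable): 192.168.32.0/25
53 hosts -> /26 (62 usable): 192.168.32.128/26
Allocation: 192.168.32.0/25 (115 hosts, 126 usable); 192.168.32.128/26 (53 hosts, 62 usable)


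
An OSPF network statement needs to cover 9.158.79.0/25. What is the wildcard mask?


Subnet mask: 255.255.255.128
Wildcard = 255.255.255.255 - subnet mask
255 - 255 = 0
255 - 255 = 0
255 - 255 = 0
255 - 128 = 127
Wildcard: 0.0.0.127


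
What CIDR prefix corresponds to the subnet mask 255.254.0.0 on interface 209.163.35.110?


Binary: 11111111.11111110.00000000.00000000
Count leading 1s
Prefix: /15


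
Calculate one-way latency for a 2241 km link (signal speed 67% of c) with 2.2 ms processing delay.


Speed = 0.67 * 3e5 km/s = 201000 km/s
Propagation delay = 2241 / 201000 = 0.0111 s = 11.1493 ms
Processing delay = 2.2 ms
Total one-way latency = 13.3493 ms


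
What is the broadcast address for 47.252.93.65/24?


Network: 47.252.93.0/24
Host bits = 8
Set all host bits to 1:
Broadcast: 47.252.93.255


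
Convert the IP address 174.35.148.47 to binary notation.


174 = 10101110
35 = 00100011
148 = 10010100
47 = 00101111
Binary: 10101110.00100011.10010100.00101111


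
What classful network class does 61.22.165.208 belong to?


First octet: 61
Binary: 00111101
0xxxxxxx -> Class A (1-126)
Class A, default mask 255.0.0.0 (/8)


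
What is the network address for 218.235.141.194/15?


IP:   11011010.11101011.10001101.11000010
Mask: 11111111.11111110.00000000.00000000
AND operation:
Net:  11011010.11101010.00000000.00000000
Network: 218.234.0.0/15


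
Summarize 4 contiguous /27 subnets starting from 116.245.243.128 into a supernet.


Original prefix: /27
Number of subnets: 4 = 2^2
New prefix = 27 - 2 = 25
Supernet: 116.245.243.128/25


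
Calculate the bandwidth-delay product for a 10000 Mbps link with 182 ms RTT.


BDP = bandwidth * RTT
= 10000 Mbps * 182 ms
= 10000 * 1e6 * 182 / 1000 bits
= 1820000000 bits
= 227500000 bytes
= 222167.9688 KB
BDP = 1820000000 bits (227500000 bytes)


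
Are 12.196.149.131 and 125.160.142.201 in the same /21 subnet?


Mask: 255.255.248.0
12.196.149.131 AND mask = 12.196.144.0
125.160.142.201 AND mask = 125.160.136.0
No, different subnets (12.196.144.0 vs 125.160.136.0)


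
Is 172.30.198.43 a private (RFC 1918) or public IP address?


RFC 1918 private ranges:
  10.0.0.0/8 (10.0.0.0 - 10.255.255.255)
  172.16.0.0/12 (172.16.0.0 - 172.31.255.255)
  192.168.0.0/16 (192.168.0.0 - 192.168.255.255)
Private (in 172.16.0.0/12)


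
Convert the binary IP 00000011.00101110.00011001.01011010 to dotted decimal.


00000011 = 3
00101110 = 46
00011001 = 25
01011010 = 90
IP: 3.46.25.90


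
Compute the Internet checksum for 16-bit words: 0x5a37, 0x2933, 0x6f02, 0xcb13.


Sum all words (with carry folding):
+ 0x5a37 = 0x5a37
+ 0x2933 = 0x836a
+ 0x6f02 = 0xf26c
+ 0xcb13 = 0xbd80
One's complement: ~0xbd80
Checksum = 0x427f


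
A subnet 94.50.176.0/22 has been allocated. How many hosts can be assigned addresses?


Host bits = 32 - 22 = 10
Total addresses = 2^10 = 1024
Usable = total - 2 (network and broadcast)
Usable hosts: 1022


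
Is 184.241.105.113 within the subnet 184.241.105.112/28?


Subnet network: 184.241.105.112
Test IP AND mask: 184.241.105.112
Yes, 184.241.105.113 is in 184.241.105.112/28


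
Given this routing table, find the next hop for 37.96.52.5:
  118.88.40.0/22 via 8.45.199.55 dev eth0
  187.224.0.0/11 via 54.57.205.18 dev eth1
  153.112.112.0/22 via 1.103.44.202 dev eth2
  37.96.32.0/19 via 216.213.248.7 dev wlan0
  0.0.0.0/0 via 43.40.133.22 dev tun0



Longest prefix match for 37.96.52.5:
  /22 118.88.40.0: no
  /11 187.224.0.0: no
  /22 153.112.112.0: no
  /19 37.96.32.0: MATCH
  /0 0.0.0.0: MATCH
Selected: next-hop 216.213.248.7 via wlan0 (matched /19)


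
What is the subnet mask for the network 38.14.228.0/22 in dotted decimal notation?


/22 means 22 network bits, 10 host bits
Binary: 11111111111111111111110000000000
Mask: 255.255.252.0


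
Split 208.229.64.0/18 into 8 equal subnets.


New prefix = 18 + 3 = 21
Each subnet has 2048 addresses
  208.229.64.0/21
  208.229.72.0/21
  208.229.80.0/21
  208.229.88.0/21
  208.229.96.0/21
  208.229.104.0/21
  208.229.112.0/21
  208.229.120.0/21
Subnets: 208.229.64.0/21, 208.229.72.0/21, 208.229.80.0/21, 208.229.88.0/21, 208.229.96.0/21, 208.229.104.0/21, 208.229.112.0/21, 208.229.120.0/21


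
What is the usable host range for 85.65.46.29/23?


Network: 85.65.46.0
Broadcast: 85.65.47.255
First usable = network + 1
Last usable = broadcast - 1
Range: 85.65.46.1 to 85.65.47.254


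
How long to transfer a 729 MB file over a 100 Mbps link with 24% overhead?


Effective throughput = 100 * (1 - 24/100) = 76 Mbps
File size in Mb = 729 * 8 = 5832 Mb
Time = 5832 / 76
Time = 76.7368 seconds


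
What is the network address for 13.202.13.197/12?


IP:   00001101.11001010.00001101.11000101
Mask: 11111111.11110000.00000000.00000000
AND operation:
Net:  00001101.11000000.00000000.00000000
Network: 13.192.0.0/12


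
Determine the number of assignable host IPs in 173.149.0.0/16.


Host bits = 32 - 16 = 16
Total addresses = 2^16 = 65536
Usable = total - 2 (network and broadcast)
Usable hosts: 65534


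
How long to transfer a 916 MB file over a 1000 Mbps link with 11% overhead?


Effective throughput = 1000 * (1 - 11/100) = 890 Mbps
File size in Mb = 916 * 8 = 7328 Mb
Time = 7328 / 890
Time = 8.2337 seconds


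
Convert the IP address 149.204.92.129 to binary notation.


149 = 10010101
204 = 11001100
92 = 01011100
129 = 10000001
Binary: 10010101.11001100.01011100.10000001


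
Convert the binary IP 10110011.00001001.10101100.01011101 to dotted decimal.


10110011 = 179
00001001 = 9
10101100 = 172
01011101 = 93
IP: 179.9.172.93


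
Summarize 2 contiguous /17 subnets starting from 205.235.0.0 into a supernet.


Original prefix: /17
Number of subnets: 2 = 2^1
New prefix = 17 - 1 = 16
Supernet: 205.235.0.0/16


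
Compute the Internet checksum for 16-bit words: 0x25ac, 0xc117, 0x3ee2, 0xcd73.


Sum all words (with carry folding):
+ 0x25ac = 0x25ac
+ 0xc117 = 0xe6c3
+ 0x3ee2 = 0x25a6
+ 0xcd73 = 0xf319
One's complement: ~0xf319
Checksum = 0x0ce6


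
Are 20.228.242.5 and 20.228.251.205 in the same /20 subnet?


Mask: 255.255.240.0
20.228.242.5 AND mask = 20.228.240.0
20.228.251.205 AND mask = 20.228.240.0
Yes, same subnet (20.228.240.0)


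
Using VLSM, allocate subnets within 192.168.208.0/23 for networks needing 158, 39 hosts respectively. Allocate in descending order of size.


158 hosts -> /24 (254 usable): 192.168.208.0/24
39 hosts -> /26 (62 usable): 192.168.209.0/26
Allocation: 192.168.208.0/24 (158 hosts, 254 usable); 192.168.209.0/26 (39 hosts, 62 usable)
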